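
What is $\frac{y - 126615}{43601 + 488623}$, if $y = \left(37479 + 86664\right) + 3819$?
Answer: $\frac{449}{177408} \approx 0.0025309$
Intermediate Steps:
$y = 127962$ ($y = 124143 + 3819 = 127962$)
$\frac{y - 126615}{43601 + 488623} = \frac{127962 - 126615}{43601 + 488623} = \frac{1347}{532224} = 1347 \cdot \frac{1}{532224} = \frac{449}{177408}$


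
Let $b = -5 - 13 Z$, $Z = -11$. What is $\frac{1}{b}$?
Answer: $\frac{1}{138} \approx 0.0072464$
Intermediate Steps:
$b = 138$ ($b = -5 - -143 = -5 + 143 = 138$)
$\frac{1}{b} = \frac{1}{138}$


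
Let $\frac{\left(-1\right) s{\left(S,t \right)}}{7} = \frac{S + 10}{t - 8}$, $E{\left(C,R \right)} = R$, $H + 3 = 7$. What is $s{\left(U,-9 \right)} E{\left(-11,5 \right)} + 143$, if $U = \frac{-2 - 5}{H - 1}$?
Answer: $\frac{8098}{51} \approx 158.78$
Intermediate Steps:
$H = 4$ ($H = -3 + 7 = 4$)
$U = - \frac{7}{3}$ ($U = \frac{-2 - 5}{4 - 1} = - \frac{7}{3} \approx -2.3333$)
$s{\left(S,t \right)} = - \frac{7 \left(10 + S\right)}{-8 + t}$ ($s{\left(S,t \right)} = - 7 \frac{S + 10}{t - 8} = - 7 \frac{10 + S}{-8 + t} = - \frac{7 \left(10 + S\right)}{-8 + t}$)
$s{\left(U,-9 \right)} E{\left(-11,5 \right)} + 143 = \frac{7 \left(-10 - - \frac{7}{3}\right)}{-8 - 9} \cdot 5 + 143 = \frac{7 \left(-10 + \frac{7}{3}\right)}{-17} \cdot 5 + 143 = 7 \left(- \frac{1}{17}\right) \left(- \frac{23}{3}\right) 5 + 143 = \frac{161}{51} \cdot 5 + 143 = \frac{805}{51} + 143 = \frac{8098}{51}$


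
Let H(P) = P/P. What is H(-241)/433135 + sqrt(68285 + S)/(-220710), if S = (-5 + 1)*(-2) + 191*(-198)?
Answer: 1/433135 - sqrt(1219)/44142 ≈ -0.00078864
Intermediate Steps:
H(P) = 1
S = -37810 (S = -4*(-2) - 37818 = 8 - 37818 = -37810)
H(-241)/433135 + sqrt(68285 + S)/(-220710) = 1/433135 + sqrt(68285 - 37810)/(-220710) = 1*(1/433135) + sqrt(30475)*(-1/220710) = 1/433135 + (5*sqrt(1219))*(-1/220710) = 1/433135 - sqrt(1219)/44142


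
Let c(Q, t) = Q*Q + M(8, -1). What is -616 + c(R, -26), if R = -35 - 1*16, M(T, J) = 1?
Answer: 1986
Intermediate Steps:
R = -51 (R = -35 - 16 = -51)
c(Q, t) = 1 + Q² (c(Q, t) = Q*Q + 1 = Q² + 1 = 1 + Q²)
-616 + c(R, -26) = -616 + (1 + (-51)²) = -616 + (1 + 2601) = -616 + 2602 = 1986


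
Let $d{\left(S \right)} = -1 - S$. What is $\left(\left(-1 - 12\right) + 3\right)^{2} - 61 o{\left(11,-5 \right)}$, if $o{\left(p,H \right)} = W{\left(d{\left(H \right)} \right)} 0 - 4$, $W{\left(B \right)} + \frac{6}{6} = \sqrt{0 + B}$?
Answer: $344$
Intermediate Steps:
$W{\left(B \right)} = -1 + \sqrt{B}$ ($W{\left(B \right)} = -1 + \sqrt{0 + B} = -1 + \sqrt{B}$)
$o{\left(p,H \right)} = -4$ ($o{\left(p,H \right)} = \left(-1 + \sqrt{-1 - H}\right) 0 - 4 = 0 - 4 = -4$)
$\left(\left(-1 - 12\right) + 3\right)^{2} - 61 o{\left(11,-5 \right)} = \left(\left(-1 - 12\right) + 3\right)^{2} - -244 = \left(\left(-1 - 12\right) + 3\right)^{2} + 244 = \left(-13 + 3\right)^{2} + 244 = \left(-10\right)^{2} + 244 = 100 + 244 = 344$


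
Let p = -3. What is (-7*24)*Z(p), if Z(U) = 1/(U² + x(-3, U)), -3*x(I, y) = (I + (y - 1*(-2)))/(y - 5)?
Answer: -1008/53 ≈ -19.019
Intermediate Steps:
x(I, y) = -(2 + I + y)/(3*(-5 + y)) (x(I, y) = -(I + (y - 1*(-2)))/(3*(y - 5)) = -(I + (y + 2))/(3*(-5 + y)) = -(I + (2 + y))/(3*(-5 + y)) = -(2 + I + y)/(3*(-5 + y)))
Z(U) = 1/(U² + (1 - U)/(3*(-5 + U))) (Z(U) = 1/(U² + (-2 - 1*(-3) - U)/(3*(-5 + U))) = 1/(U² + (-2 + 3 - U)/(3*(-5 + U))) = 1/(U² + (1 - U)/(3*(-5 + U))))
(-7*24)*Z(p) = (-7*24)*(3*(-5 - 3)/(1 - 1*(-3) + 3*(-3)²*(-5 - 3))) = -504*(-8)/(1 + 3 + 3*9*(-8)) = -504*(-8)/(1 + 3 - 216) = -504*(-8)/(-212) = -504*(-1)*(-8)/212 = -168*6/53 = -1008/53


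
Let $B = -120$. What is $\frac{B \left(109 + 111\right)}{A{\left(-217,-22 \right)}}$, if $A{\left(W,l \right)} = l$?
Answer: $1200$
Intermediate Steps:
$\frac{B \left(109 + 111\right)}{A{\left(-217,-22 \right)}} = \frac{\left(-120\right) \left(109 + 111\right)}{-22} = \left(-120\right) 220 \left(- \frac{1}{22}\right) = \left(-26400\right) \left(- \frac{1}{22}\right) = 1200$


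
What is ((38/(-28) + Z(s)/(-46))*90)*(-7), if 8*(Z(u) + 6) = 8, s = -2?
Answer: 18090/23 ≈ 786.52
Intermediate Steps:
Z(u) = -5 (Z(u) = -6 + (⅛)*8 = -6 + 1 = -5)
((38/(-28) + Z(s)/(-46))*90)*(-7) = ((38/(-28) - 5/(-46))*90)*(-7) = ((38*(-1/28) - 5*(-1/46))*90)*(-7) = ((-19/14 + 5/46)*90)*(-7) = -201/161*90*(-7) = -18090/161*(-7) = 18090/23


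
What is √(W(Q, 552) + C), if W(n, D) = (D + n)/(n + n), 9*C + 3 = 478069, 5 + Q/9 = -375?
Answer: √17258318830/570 ≈ 230.48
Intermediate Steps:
Q = -3420 (Q = -45 + 9*(-375) = -45 - 3375 = -3420)
C = 478066/9 (C = -⅓ + (⅑)*478069 = -⅓ + 478069/9 = 478066/9 ≈ 53118.)
W(n, D) = (D + n)/(2*n) (W(n, D) = (D + n)/((2*n)) = (D + n)*(1/(2*n)) = (D + n)/(2*n))
√(W(Q, 552) + C) = √((½)*(552 - 3420)/(-3420) + 478066/9) = √((½)*(-1/3420)*(-2868) + 478066/9) = √(239/570 + 478066/9) = √(90833257/1710) = √17258318830/570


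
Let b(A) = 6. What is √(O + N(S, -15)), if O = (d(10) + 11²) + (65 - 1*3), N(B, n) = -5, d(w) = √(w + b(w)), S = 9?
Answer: √182 ≈ 13.491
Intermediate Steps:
d(w) = √(6 + w) (d(w) = √(w + 6) = √(6 + w))
O = 187 (O = (√(6 + 10) + 11²) + (65 - 1*3) = (√16 + 121) + (65 - 3) = (4 + 121) + 62 = 125 + 62 = 187)
√(O + N(S, -15)) = √(187 - 5) = √182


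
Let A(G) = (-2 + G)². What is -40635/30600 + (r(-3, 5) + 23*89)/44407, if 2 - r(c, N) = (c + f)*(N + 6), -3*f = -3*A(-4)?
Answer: -38953041/30196760 ≈ -1.2900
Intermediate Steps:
f = 36 (f = -(-1)*(-2 - 4)² = -(-1)*(-6)² = -(-1)*36 = -⅓*(-108) = 36)
r(c, N) = 2 - (6 + N)*(36 + c) (r(c, N) = 2 - (c + 36)*(N + 6) = 2 - (36 + c)*(6 + N) = 2 - (6 + N)*(36 + c))
-40635/30600 + (r(-3, 5) + 23*89)/44407 = -40635/30600 + ((-214 - 36*5 - 6*(-3) - 1*5*(-3)) + 23*89)/44407 = -40635*1/30600 + ((-214 - 180 + 18 + 15) + 2047)*(1/44407) = -903/680 + (-361 + 2047)*(1/44407) = -903/680 + 1686*(1/44407) = -903/680 + 1686/44407 = -38953041/30196760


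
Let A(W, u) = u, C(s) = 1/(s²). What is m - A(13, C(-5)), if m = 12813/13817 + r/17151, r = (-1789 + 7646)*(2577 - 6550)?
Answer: -8032734817217/5924384175 ≈ -1355.9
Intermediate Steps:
C(s) = s⁻²
r = -23269861 (r = 5857*(-3973) = -23269861)
m = -321299913674/236975367 (m = 12813/13817 - 23269861/17151 = -321299913674/236975367 ≈ -1355.8)
m - A(13, C(-5)) = -321299913674/236975367 - 1/(-5)² = -321299913674/236975367 - 1*1/25 = -321299913674/236975367 - 1/25 = -8032734817217/5924384175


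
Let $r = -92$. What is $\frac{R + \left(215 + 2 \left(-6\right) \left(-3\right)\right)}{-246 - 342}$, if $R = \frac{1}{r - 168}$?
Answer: $- \frac{21753}{50960} \approx -0.42686$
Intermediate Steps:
$R = - \frac{1}{260}$ ($R = \frac{1}{-92 - 168} = \frac{1}{-260} = - \frac{1}{260} \approx -0.0038462$)
$\frac{R + \left(215 + 2 \left(-6\right) \left(-3\right)\right)}{-246 - 342} = \frac{- \frac{1}{260} + \left(215 + 2 \left(-6\right) \left(-3\right)\right)}{-246 - 342} = \frac{- \frac{1}{260} + \left(215 - -36\right)}{-588} = \left(- \frac{1}{260} + \left(215 + 36\right)\right) \left(- \frac{1}{588}\right) = \left(- \frac{1}{260} + 251\right) \left(- \frac{1}{588}\right) = \frac{65259}{260} \left(- \frac{1}{588}\right) = - \frac{21753}{50960}$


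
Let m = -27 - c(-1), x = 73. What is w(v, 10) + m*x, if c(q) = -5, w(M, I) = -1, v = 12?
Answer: -1607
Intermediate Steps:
m = -22 (m = -27 - 1*(-5) = -27 + 5 = -22)
w(v, 10) + m*x = -1 - 22*73 = -1 - 1606 = -1607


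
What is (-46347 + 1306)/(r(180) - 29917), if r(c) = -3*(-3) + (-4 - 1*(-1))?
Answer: 45041/29911 ≈ 1.5058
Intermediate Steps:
r(c) = 6 (r(c) = 9 + (-4 + 1) = 9 - 3 = 6)
(-46347 + 1306)/(r(180) - 29917) = (-46347 + 1306)/(6 - 29917) = -45041/(-29911) = -45041*(-1/29911) = 45041/29911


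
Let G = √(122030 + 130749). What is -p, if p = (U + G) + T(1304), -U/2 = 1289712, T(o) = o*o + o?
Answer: 877704 - √252779 ≈ 8.7720e+5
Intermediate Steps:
T(o) = o + o² (T(o) = o² + o = o + o²)
G = √252779 ≈ 502.77
U = -2579424 (U = -2*1289712 = -2579424)
p = -877704 + √252779 (p = (-2579424 + √252779) + 1304*(1 + 1304) = (-2579424 + √252779) + 1304*1305 = (-2579424 + √252779) + 1701720 = -877704 + √252779 ≈ -8.7720e+5)
-p = -(-877704 + √252779) = 877704 - √252779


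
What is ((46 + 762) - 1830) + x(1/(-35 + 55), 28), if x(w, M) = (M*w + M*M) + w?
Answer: -4731/20 ≈ -236.55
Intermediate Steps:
x(w, M) = w + M² + M*w (x(w, M) = (M*w + M²) + w = (M² + M*w) + w = w + M² + M*w)
((46 + 762) - 1830) + x(1/(-35 + 55), 28) = ((46 + 762) - 1830) + (1/(-35 + 55) + 28² + 28/(-35 + 55)) = (808 - 1830) + (1/20 + 784 + 28/20) = -1022 + (1/20 + 784 + 28*(1/20)) = -1022 + (1/20 + 784 + 7/5) = -1022 + 15709/20 = -4731/20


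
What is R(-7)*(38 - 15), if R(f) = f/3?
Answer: -161/3 ≈ -53.667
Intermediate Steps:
R(f) = f/3 (R(f) = f*(⅓) = f/3)
R(-7)*(38 - 15) = ((⅓)*(-7))*(38 - 15) = -7/3*23 = -161/3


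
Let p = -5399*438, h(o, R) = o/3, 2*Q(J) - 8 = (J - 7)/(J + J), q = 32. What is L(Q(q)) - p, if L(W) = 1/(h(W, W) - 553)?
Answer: 166964020882/70605 ≈ 2.3648e+6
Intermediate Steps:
Q(J) = 4 + (-7 + J)/(4*J) (Q(J) = 4 + ((J - 7)/(J + J))/2 = 4 + ((-7 + J)/((2*J)))/2 = 4 + ((-7 + J)*(1/(2*J)))/2 = 4 + ((-7 + J)/(2*J))/2 = 4 + (-7 + J)/(4*J))
h(o, R) = o/3 (h(o, R) = o*(⅓) = o/3)
L(W) = 1/(-553 + W/3) (L(W) = 1/(W/3 - 553) = 1/(-553 + W/3))
p = -2364762
L(Q(q)) - p = 3/(-1659 + (¼)*(-7 + 17*32)/32) - 1*(-2364762) = 3/(-1659 + (¼)*(1/32)*(-7 + 544)) + 2364762 = 3/(-1659 + (¼)*(1/32)*537) + 2364762 = 3/(-1659 + 537/128) + 2364762 = 3/(-211815/128) + 2364762 = 3*(-128/211815) + 2364762 = -128/70605 + 2364762 = 166964020882/70605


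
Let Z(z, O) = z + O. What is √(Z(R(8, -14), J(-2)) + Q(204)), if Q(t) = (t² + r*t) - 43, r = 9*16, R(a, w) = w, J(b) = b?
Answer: √70933 ≈ 266.33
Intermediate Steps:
r = 144
Z(z, O) = O + z
Q(t) = -43 + t² + 144*t (Q(t) = (t² + 144*t) - 43 = -43 + t² + 144*t)
√(Z(R(8, -14), J(-2)) + Q(204)) = √((-2 - 14) + (-43 + 204² + 144*204)) = √(-16 + (-43 + 41616 + 29376)) = √(-16 + 70949) = √70933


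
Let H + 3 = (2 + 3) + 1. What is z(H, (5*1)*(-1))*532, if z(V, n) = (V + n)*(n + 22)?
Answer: -18088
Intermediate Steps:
H = 3 (H = -3 + ((2 + 3) + 1) = -3 + (5 + 1) = -3 + 6 = 3)
z(V, n) = (22 + n)*(V + n) (z(V, n) = (V + n)*(22 + n) = (22 + n)*(V + n))
z(H, (5*1)*(-1))*532 = (((5*1)*(-1))**2 + 22*3 + 22*((5*1)*(-1)) + 3*((5*1)*(-1)))*532 = ((5*(-1))**2 + 66 + 22*(5*(-1)) + 3*(5*(-1)))*532 = ((-5)**2 + 66 + 22*(-5) + 3*(-5))*532 = (25 + 66 - 110 - 15)*532 = -34*532 = -18088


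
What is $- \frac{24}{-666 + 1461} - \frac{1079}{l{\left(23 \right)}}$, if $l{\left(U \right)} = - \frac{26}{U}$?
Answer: $\frac{505869}{530} \approx 954.47$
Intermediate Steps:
$- \frac{24}{-666 + 1461} - \frac{1079}{l{\left(23 \right)}} = - \frac{24}{-666 + 1461} - \frac{1079}{\left(-26\right) \frac{1}{23}} = - \frac{24}{795} - \frac{1079}{\left(-26\right) \frac{1}{23}} = \left(-24\right) \frac{1}{795} - \frac{1079}{- \frac{26}{23}} = - \frac{8}{265} - - \frac{1909}{2} = - \frac{8}{265} + \frac{1909}{2} = \frac{505869}{530}$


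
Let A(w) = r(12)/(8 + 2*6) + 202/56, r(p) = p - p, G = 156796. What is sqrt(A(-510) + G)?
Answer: 3*sqrt(3414747)/14 ≈ 395.98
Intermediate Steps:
r(p) = 0
A(w) = 101/28 (A(w) = 0/(8 + 2*6) + 202/56 = 0/(8 + 12) + 202*(1/56) = 0/20 + 101/28 = 0*(1/20) + 101/28 = 0 + 101/28 = 101/28)
sqrt(A(-510) + G) = sqrt(101/28 + 156796) = sqrt(4390389/28) = 3*sqrt(3414747)/14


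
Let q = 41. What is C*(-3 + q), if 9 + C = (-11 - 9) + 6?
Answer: -874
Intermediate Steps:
C = -23 (C = -9 + ((-11 - 9) + 6) = -9 + (-20 + 6) = -9 - 14 = -23)
C*(-3 + q) = -23*(-3 + 41) = -23*38 = -874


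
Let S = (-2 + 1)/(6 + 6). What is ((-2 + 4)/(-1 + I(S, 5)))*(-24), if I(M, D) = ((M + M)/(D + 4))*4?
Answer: 1296/29 ≈ 44.690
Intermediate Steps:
S = -1/12 ≈ -0.083333
I(M, D) = 8*M/(4 + D) (I(M, D) = ((2*M)/(4 + D))*4 = (2*M/(4 + D))*4 = 8*M/(4 + D))
((-2 + 4)/(-1 + I(S, 5)))*(-24) = ((-2 + 4)/(-1 + 8*(-1/12)/(4 + 5)))*(-24) = (2/(-1 + 8*(-1/12)/9))*(-24) = (2/(-1 + 8*(-1/12)*(1/9)))*(-24) = (2/(-1 - 2/27))*(-24) = (2/(-29/27))*(-24) = (2*(-27/29))*(-24) = -54/29*(-24) = 1296/29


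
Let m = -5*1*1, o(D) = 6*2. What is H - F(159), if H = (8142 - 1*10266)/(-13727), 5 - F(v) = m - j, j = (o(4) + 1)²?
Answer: -2455009/13727 ≈ -178.85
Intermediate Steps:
o(D) = 12
m = -5 (m = -5*1 = -5)
j = 169 (j = (12 + 1)² = 13² = 169)
F(v) = 179 (F(v) = 5 - (-5 - 1*169) = 5 - (-5 - 169) = 5 - 1*(-174) = 5 + 174 = 179)
H = 2124/13727 (H = (8142 - 10266)*(-1/13727) = -2124*(-1/13727) = 2124/13727 ≈ 0.15473)
H - F(159) = 2124/13727 - 1*179 = 2124/13727 - 179 = -2455009/13727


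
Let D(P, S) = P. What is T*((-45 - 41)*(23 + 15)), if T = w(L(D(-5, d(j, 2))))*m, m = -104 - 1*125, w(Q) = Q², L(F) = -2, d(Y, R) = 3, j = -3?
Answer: 2993488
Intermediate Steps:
m = -229 (m = -104 - 125 = -229)
T = -916 (T = (-2)²*(-229) = 4*(-229) = -916)
T*((-45 - 41)*(23 + 15)) = -916*(-45 - 41)*(23 + 15) = -(-78776)*38 = -916*(-3268) = 2993488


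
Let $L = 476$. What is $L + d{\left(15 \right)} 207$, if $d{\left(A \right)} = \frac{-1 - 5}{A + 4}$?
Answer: $\frac{7802}{19} \approx 410.63$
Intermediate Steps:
$d{\left(A \right)} = - \frac{6}{4 + A}$
$L + d{\left(15 \right)} 207 = 476 + - \frac{6}{4 + 15} \cdot 207 = 476 + - \frac{6}{19} \cdot 207 = 476 + \left(-6\right) \frac{1}{19} \cdot 207 = 476 - \frac{1242}{19} = \frac{7802}{19}$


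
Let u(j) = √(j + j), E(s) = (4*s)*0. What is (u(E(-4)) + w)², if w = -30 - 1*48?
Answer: 6084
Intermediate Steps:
w = -78 (w = -30 - 48 = -78)
E(s) = 0
u(j) = √2*√j (u(j) = √(2*j) = √2*√j)
(u(E(-4)) + w)² = (√2*√0 - 78)² = (√2*0 - 78)² = (0 - 78)² = (-78)² = 6084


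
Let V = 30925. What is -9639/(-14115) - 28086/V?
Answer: -6556521/29100425 ≈ -0.22531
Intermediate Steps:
-9639/(-14115) - 28086/V = -9639/(-14115) - 28086/30925 = -9639*(-1/14115) - 28086*1/30925 = 3213/4705 - 28086/30925 = -6556521/29100425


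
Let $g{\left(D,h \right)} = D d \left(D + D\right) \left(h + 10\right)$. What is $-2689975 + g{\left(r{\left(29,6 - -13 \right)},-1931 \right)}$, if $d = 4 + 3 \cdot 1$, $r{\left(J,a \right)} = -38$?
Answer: $-41524911$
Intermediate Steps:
$d = 7$ ($d = 4 + 3 = 7$)
$g{\left(D,h \right)} = 14 D^{2} \left(10 + h\right)$ ($g{\left(D,h \right)} = D 7 \left(D + D\right) \left(h + 10\right) = 7 D 2 D \left(10 + h\right) = 14 D^{2} \left(10 + h\right)$)
$-2689975 + g{\left(r{\left(29,6 - -13 \right)},-1931 \right)} = -2689975 + 14 \left(-38\right)^{2} \left(10 - 1931\right) = -2689975 + 14 \cdot 1444 \left(-1921\right) = -2689975 - 38834936 = -41524911$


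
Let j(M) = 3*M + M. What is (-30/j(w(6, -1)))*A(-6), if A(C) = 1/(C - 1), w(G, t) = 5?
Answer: 3/14 ≈ 0.21429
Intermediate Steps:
A(C) = 1/(-1 + C)
j(M) = 4*M
(-30/j(w(6, -1)))*A(-6) = (-30/(4*5))/(-1 - 6) = (-30/20)/(-7) = ((1/20)*(-30))*(-⅐) = -3/2*(-⅐) = 3/14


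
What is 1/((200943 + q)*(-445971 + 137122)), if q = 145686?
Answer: -1/107056020021 ≈ -9.3409e-12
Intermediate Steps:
1/((200943 + q)*(-445971 + 137122)) = 1/((200943 + 145686)*(-445971 + 137122)) = 1/(346629*(-308849)) = 1/(-107056020021) = -1/107056020021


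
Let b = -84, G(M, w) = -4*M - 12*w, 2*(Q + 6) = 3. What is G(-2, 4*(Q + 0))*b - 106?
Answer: -18922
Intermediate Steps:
Q = -9/2 (Q = -6 + (1/2)*3 = -6 + 3/2 = -9/2 ≈ -4.5000)
G(M, w) = -12*w - 4*M
G(-2, 4*(Q + 0))*b - 106 = (-48*(-9/2 + 0) - 4*(-2))*(-84) - 106 = (-48*(-9)/2 + 8)*(-84) - 106 = (-12*(-18) + 8)*(-84) - 106 = (216 + 8)*(-84) - 106 = 224*(-84) - 106 = -18816 - 106 = -18922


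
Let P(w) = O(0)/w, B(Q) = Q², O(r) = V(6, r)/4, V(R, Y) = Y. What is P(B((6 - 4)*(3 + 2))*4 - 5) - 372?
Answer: -372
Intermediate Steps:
O(r) = r/4
P(w) = 0 (P(w) = ((¼)*0)/w = 0/w = 0)
P(B((6 - 4)*(3 + 2))*4 - 5) - 372 = 0 - 372 = -372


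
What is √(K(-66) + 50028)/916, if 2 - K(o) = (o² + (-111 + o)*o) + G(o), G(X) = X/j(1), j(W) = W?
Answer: √34058/916 ≈ 0.20147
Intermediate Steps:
G(X) = X (G(X) = X/1 = X*1 = X)
K(o) = 2 - o - o² - o*(-111 + o) (K(o) = 2 - ((o² + (-111 + o)*o) + o) = 2 - ((o² + o*(-111 + o)) + o) = 2 - (o + o² + o*(-111 + o)) = 2 + (-o - o² - o*(-111 + o)) = 2 - o - o² - o*(-111 + o))
√(K(-66) + 50028)/916 = √((2 - 2*(-66)² + 110*(-66)) + 50028)/916 = √((2 - 2*4356 - 7260) + 50028)*(1/916) = √((2 - 8712 - 7260) + 50028)*(1/916) = √(-15970 + 50028)*(1/916) = √34058*(1/916) = √34058/916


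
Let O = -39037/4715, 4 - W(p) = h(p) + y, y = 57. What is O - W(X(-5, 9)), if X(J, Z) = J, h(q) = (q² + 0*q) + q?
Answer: 305158/4715 ≈ 64.721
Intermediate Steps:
h(q) = q + q² (h(q) = (q² + 0) + q = q² + q = q + q²)
W(p) = -53 - p*(1 + p) (W(p) = 4 - (p*(1 + p) + 57) = 4 - (57 + p*(1 + p)) = 4 + (-57 - p*(1 + p)) = -53 - p*(1 + p))
O = -39037/4715 (O = -39037*1/4715 = -39037/4715 ≈ -8.2793)
O - W(X(-5, 9)) = -39037/4715 - (-53 - 1*(-5)*(1 - 5)) = -39037/4715 - (-53 - 1*(-5)*(-4)) = -39037/4715 - (-53 - 20) = -39037/4715 - 1*(-73) = -39037/4715 + 73 = 305158/4715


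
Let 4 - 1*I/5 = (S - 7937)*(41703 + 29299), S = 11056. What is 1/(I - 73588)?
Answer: -1/1107349758 ≈ -9.0306e-10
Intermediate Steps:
I = -1107276170 (I = 20 - 5*(11056 - 7937)*(41703 + 29299) = 20 - 15595*71002 = 20 - 5*221455238 = 20 - 1107276190 = -1107276170)
1/(I - 73588) = 1/(-1107276170 - 73588) = 1/(-1107349758) = -1/1107349758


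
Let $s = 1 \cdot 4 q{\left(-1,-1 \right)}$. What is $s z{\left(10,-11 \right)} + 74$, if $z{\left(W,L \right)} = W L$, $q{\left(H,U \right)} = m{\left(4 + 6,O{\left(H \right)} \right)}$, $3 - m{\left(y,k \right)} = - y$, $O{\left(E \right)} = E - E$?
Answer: $-5646$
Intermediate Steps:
$O{\left(E \right)} = 0$
$m{\left(y,k \right)} = 3 + y$ ($m{\left(y,k \right)} = 3 - - y = 3 + y$)
$q{\left(H,U \right)} = 13$ ($q{\left(H,U \right)} = 3 + \left(4 + 6\right) = 3 + 10 = 13$)
$z{\left(W,L \right)} = L W$
$s = 52$ ($s = 1 \cdot 4 \cdot 13 = 4 \cdot 13 = 52$)
$s z{\left(10,-11 \right)} + 74 = 52 \left(\left(-11\right) 10\right) + 74 = 52 \left(-110\right) + 74 = -5720 + 74 = -5646$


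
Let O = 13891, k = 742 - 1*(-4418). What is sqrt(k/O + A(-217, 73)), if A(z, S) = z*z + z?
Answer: 4*sqrt(565280451237)/13891 ≈ 216.50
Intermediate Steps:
k = 5160 (k = 742 + 4418 = 5160)
A(z, S) = z + z**2 (A(z, S) = z**2 + z = z + z**2)
sqrt(k/O + A(-217, 73)) = sqrt(5160/13891 - 217*(1 - 217)) = sqrt(5160*(1/13891) - 217*(-216)) = sqrt(5160/13891 + 46872) = sqrt(651104112/13891) = 4*sqrt(565280451237)/13891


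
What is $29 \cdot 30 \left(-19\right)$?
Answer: $-16530$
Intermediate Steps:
$29 \cdot 30 \left(-19\right) = 870 \left(-19\right) = -16530$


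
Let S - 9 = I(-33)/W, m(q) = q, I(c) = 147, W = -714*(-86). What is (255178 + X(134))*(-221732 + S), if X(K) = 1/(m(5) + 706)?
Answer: -39208451210727385/692988 ≈ -5.6579e+10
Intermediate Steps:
W = 61404
X(K) = 1/711 (X(K) = 1/(5 + 706) = 1/711)
S = 26323/2924 (S = 9 + 147/61404 = 9 + 147*(1/61404) = 9 + 7/2924 = 26323/2924 ≈ 9.0024)
(255178 + X(134))*(-221732 + S) = (255178 + 1/711)*(-221732 + 26323/2924) = (181431559/711)*(-648318045/2924) = -39208451210727385/692988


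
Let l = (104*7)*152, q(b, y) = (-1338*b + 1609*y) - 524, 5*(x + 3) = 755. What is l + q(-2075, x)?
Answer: 3124614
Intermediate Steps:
x = 148 (x = -3 + (⅕)*755 = -3 + 151 = 148)
q(b, y) = -524 - 1338*b + 1609*y
l = 110656 (l = 728*152 = 110656)
l + q(-2075, x) = 110656 + (-524 - 1338*(-2075) + 1609*148) = 110656 + (-524 + 2776350 + 238132) = 110656 + 3013958 = 3124614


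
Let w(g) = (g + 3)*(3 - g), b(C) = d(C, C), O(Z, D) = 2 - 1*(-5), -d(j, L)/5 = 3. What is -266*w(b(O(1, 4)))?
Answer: 57456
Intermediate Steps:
d(j, L) = -15 (d(j, L) = -5*3 = -15)
O(Z, D) = 7 (O(Z, D) = 2 + 5 = 7)
b(C) = -15
w(g) = (3 + g)*(3 - g)
-266*w(b(O(1, 4))) = -266*(9 - 1*(-15)²) = -266*(9 - 1*225) = -266*(9 - 225) = -266*(-216) = 57456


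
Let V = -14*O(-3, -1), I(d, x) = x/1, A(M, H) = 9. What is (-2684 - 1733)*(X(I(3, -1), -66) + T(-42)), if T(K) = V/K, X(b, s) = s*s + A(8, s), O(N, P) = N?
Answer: -19275788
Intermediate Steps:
I(d, x) = x (I(d, x) = x*1 = x)
X(b, s) = 9 + s² (X(b, s) = s*s + 9 = s² + 9 = 9 + s²)
V = 42 (V = -14*(-3) = 42)
T(K) = 42/K
(-2684 - 1733)*(X(I(3, -1), -66) + T(-42)) = (-2684 - 1733)*((9 + (-66)²) + 42/(-42)) = -4417*((9 + 4356) + 42*(-1/42)) = -4417*(4365 - 1) = -4417*4364 = -19275788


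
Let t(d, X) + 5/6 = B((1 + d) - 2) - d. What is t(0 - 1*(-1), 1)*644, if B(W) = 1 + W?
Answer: -1610/3 ≈ -536.67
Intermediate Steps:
t(d, X) = -⅚ (t(d, X) = -⅚ + ((1 + ((1 + d) - 2)) - d) = -⅚ + ((1 + (-1 + d)) - d) = -⅚ + (d - d) = -⅚ + 0 = -⅚)
t(0 - 1*(-1), 1)*644 = -⅚*644 = -1610/3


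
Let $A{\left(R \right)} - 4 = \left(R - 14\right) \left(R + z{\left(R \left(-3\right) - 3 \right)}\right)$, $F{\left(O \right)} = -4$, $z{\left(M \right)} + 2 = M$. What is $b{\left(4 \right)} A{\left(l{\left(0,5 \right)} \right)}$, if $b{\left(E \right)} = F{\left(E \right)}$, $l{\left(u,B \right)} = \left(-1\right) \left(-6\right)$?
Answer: $-560$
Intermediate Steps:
$z{\left(M \right)} = -2 + M$
$l{\left(u,B \right)} = 6$
$b{\left(E \right)} = -4$
$A{\left(R \right)} = 4 + \left(-14 + R\right) \left(-5 - 2 R\right)$ ($A{\left(R \right)} = 4 + \left(R - 14\right) \left(R + \left(-2 + \left(R \left(-3\right) - 3\right)\right)\right) = 4 + \left(-14 + R\right) \left(R - \left(5 + 3 R\right)\right) = 4 + \left(-14 + R\right) \left(-5 - 2 R\right)$)
$b{\left(4 \right)} A{\left(l{\left(0,5 \right)} \right)} = - 4 \left(74 - 2 \cdot 6^{2} + 23 \cdot 6\right) = - 4 \left(74 - 72 + 138\right) = \left(-4\right) 140 = -560$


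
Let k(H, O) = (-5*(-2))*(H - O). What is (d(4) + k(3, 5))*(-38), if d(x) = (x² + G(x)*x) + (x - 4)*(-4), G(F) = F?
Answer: -456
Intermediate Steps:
k(H, O) = -10*O + 10*H (k(H, O) = 10*(H - O) = -10*O + 10*H)
d(x) = 16 - 4*x + 2*x² (d(x) = (x² + x*x) + (x - 4)*(-4) = (x² + x²) + (-4 + x)*(-4) = 2*x² + (16 - 4*x) = 16 - 4*x + 2*x²)
(d(4) + k(3, 5))*(-38) = ((16 - 4*4 + 2*4²) + (-10*5 + 10*3))*(-38) = ((16 - 16 + 2*16) + (-50 + 30))*(-38) = ((16 - 16 + 32) - 20)*(-38) = (32 - 20)*(-38) = 12*(-38) = -456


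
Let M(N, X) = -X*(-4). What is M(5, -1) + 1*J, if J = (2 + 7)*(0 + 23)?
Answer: 203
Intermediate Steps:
M(N, X) = 4*X
J = 207 (J = 9*23 = 207)
M(5, -1) + 1*J = 4*(-1) + 1*207 = -4 + 207 = 203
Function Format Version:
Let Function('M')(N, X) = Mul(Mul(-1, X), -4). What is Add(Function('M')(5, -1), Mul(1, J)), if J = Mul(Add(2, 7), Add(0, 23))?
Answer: 203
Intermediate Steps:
Function('M')(N, X) = Mul(4, X)
J = 207 (J = Mul(9, 23) = 207)
Add(Function('M')(5, -1), Mul(1, J)) = Add(Mul(4, -1), Mul(1, 207)) = Add(-4, 207) = 203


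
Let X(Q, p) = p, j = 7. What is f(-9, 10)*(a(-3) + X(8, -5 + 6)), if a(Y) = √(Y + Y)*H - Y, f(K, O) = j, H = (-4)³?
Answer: 28 - 448*I*√6 ≈ 28.0 - 1097.4*I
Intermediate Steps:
H = -64
f(K, O) = 7
a(Y) = -Y - 64*√2*√Y (a(Y) = √(Y + Y)*(-64) - Y = √(2*Y)*(-64) - Y = (√2*√Y)*(-64) - Y = -64*√2*√Y - Y = -Y - 64*√2*√Y)
f(-9, 10)*(a(-3) + X(8, -5 + 6)) = 7*((-1*(-3) - 64*√2*√(-3)) + (-5 + 6)) = 7*((3 - 64*√2*I*√3) + 1) = 7*((3 - 64*I*√6) + 1) = 7*(4 - 64*I*√6) = 28 - 448*I*√6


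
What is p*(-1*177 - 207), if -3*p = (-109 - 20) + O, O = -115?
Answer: -31232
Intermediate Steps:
p = 244/3 (p = -((-109 - 20) - 115)/3 = -(-129 - 115)/3 = -1/3*(-244) = 244/3 ≈ 81.333)
p*(-1*177 - 207) = 244*(-1*177 - 207)/3 = 244*(-177 - 207)/3 = (244/3)*(-384) = -31232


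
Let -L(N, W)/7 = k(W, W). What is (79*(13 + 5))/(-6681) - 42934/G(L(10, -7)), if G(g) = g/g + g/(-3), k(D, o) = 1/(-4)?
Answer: -1147370586/11135 ≈ -1.0304e+5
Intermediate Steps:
k(D, o) = -1/4 (k(D, o) = 1*(-1/4) = -1/4)
L(N, W) = 7/4 (L(N, W) = -7*(-1/4) = 7/4)
G(g) = 1 - g/3 (G(g) = 1 + g*(-1/3) = 1 - g/3)
(79*(13 + 5))/(-6681) - 42934/G(L(10, -7)) = (79*(13 + 5))/(-6681) - 42934/(1 - 1/3*7/4) = (79*18)*(-1/6681) - 42934/(1 - 7/12) = 1422*(-1/6681) - 42934/5/12 = -474/2227 - 42934*12/5 = -474/2227 - 515208/5 = -1147370586/11135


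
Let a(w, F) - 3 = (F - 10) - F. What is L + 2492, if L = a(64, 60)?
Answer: 2485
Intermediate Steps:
a(w, F) = -7 (a(w, F) = 3 + ((F - 10) - F) = 3 + ((-10 + F) - F) = 3 - 10 = -7)
L = -7
L + 2492 = -7 + 2492 = 2485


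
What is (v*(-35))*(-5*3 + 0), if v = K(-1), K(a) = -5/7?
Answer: -375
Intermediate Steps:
K(a) = -5/7 (K(a) = -5*⅐ = -5/7)
v = -5/7 ≈ -0.71429
(v*(-35))*(-5*3 + 0) = (-5/7*(-35))*(-5*3 + 0) = 25*(-15 + 0) = 25*(-15) = -375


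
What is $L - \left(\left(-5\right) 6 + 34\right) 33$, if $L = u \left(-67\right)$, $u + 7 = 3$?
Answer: $136$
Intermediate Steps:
$u = -4$ ($u = -7 + 3 = -4$)
$L = 268$ ($L = \left(-4\right) \left(-67\right) = 268$)
$L - \left(\left(-5\right) 6 + 34\right) 33 = 268 - \left(\left(-5\right) 6 + 34\right) 33 = 268 - \left(-30 + 34\right) 33 = 268 - 4 \cdot 33 = 268 - 132 = 136$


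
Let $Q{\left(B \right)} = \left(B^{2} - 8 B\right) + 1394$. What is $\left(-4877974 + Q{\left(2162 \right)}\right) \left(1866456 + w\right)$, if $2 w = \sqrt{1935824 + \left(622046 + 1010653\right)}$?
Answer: $-409933464192 - 768712 \sqrt{72827} \approx -4.1014 \cdot 10^{11}$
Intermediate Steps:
$w = \frac{7 \sqrt{72827}}{2}$ ($w = \frac{\sqrt{1935824 + \left(622046 + 1010653\right)}}{2} = \frac{\sqrt{1935824 + 1632699}}{2} = \frac{\sqrt{3568523}}{2} = \frac{7 \sqrt{72827}}{2} \approx 944.53$)
$Q{\left(B \right)} = 1394 + B^{2} - 8 B$
$\left(-4877974 + Q{\left(2162 \right)}\right) \left(1866456 + w\right) = \left(-4877974 + \left(1394 + 2162^{2} - 17296\right)\right) \left(1866456 + \frac{7 \sqrt{72827}}{2}\right) = \left(-4877974 + \left(1394 + 4674244 - 17296\right)\right) \left(1866456 + \frac{7 \sqrt{72827}}{2}\right) = \left(-4877974 + 4658342\right) \left(1866456 + \frac{7 \sqrt{72827}}{2}\right) = - 219632 \left(1866456 + \frac{7 \sqrt{72827}}{2}\right) = -409933464192 - 768712 \sqrt{72827}$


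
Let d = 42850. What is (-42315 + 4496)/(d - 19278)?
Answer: -37819/23572 ≈ -1.6044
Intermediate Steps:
(-42315 + 4496)/(d - 19278) = (-42315 + 4496)/(42850 - 19278) = -37819/23572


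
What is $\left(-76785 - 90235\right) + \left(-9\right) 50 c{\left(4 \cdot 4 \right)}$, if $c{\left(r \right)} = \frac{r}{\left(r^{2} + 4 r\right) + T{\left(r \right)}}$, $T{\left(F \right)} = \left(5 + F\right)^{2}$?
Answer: $- \frac{127109420}{761} \approx -1.6703 \cdot 10^{5}$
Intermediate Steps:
$c{\left(r \right)} = \frac{r}{r^{2} + \left(5 + r\right)^{2} + 4 r}$ ($c{\left(r \right)} = \frac{r}{\left(r^{2} + 4 r\right) + \left(5 + r\right)^{2}} = \frac{r}{r^{2} + \left(5 + r\right)^{2} + 4 r}$)
$\left(-76785 - 90235\right) + \left(-9\right) 50 c{\left(4 \cdot 4 \right)} = \left(-76785 - 90235\right) + \left(-9\right) 50 \frac{4 \cdot 4}{25 + 2 \left(4 \cdot 4\right)^{2} + 14 \cdot 4 \cdot 4} = -167020 - 450 \frac{16}{25 + 2 \cdot 16^{2} + 14 \cdot 16} = -167020 - 450 \frac{16}{25 + 2 \cdot 256 + 224} = -167020 - 450 \frac{16}{25 + 512 + 224} = -167020 - 450 \cdot \frac{16}{761} = -167020 - 450 \cdot 16 \cdot \frac{1}{761} = -167020 - \frac{7200}{761} = - \frac{127109420}{761}$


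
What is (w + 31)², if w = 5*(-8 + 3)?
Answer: 36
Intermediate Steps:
w = -25 (w = 5*(-5) = -25)
(w + 31)² = (-25 + 31)² = 6² = 36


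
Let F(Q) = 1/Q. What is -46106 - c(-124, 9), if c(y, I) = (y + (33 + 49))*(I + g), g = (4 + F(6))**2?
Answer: -269993/6 ≈ -44999.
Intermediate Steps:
g = 625/36 (g = (4 + 1/6)**2 = (25/6)**2 = 625/36 ≈ 17.361)
c(y, I) = (82 + y)*(625/36 + I) (c(y, I) = (y + (33 + 49))*(I + 625/36) = (y + 82)*(625/36 + I) = (82 + y)*(625/36 + I))
-46106 - c(-124, 9) = -46106 - (25625/18 + 82*9 + (625/36)*(-124) + 9*(-124)) = -46106 - (25625/18 + 738 - 19375/9 - 1116) = -46106 - 1*(-6643/6) = -46106 + 6643/6 = -269993/6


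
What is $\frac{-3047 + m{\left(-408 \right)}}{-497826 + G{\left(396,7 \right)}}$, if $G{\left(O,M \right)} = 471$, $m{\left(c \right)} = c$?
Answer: $\frac{691}{99471} \approx 0.0069467$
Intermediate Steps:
$\frac{-3047 + m{\left(-408 \right)}}{-497826 + G{\left(396,7 \right)}} = \frac{-3047 - 408}{-497826 + 471} = - \frac{3455}{-497355} = \left(-3455\right) \left(- \frac{1}{497355}\right) = \frac{691}{99471}$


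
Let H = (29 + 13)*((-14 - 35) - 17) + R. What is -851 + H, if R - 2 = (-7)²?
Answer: -3572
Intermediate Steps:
R = 51 (R = 2 + (-7)² = 2 + 49 = 51)
H = -2721 (H = (29 + 13)*((-14 - 35) - 17) + 51 = 42*(-49 - 17) + 51 = 42*(-66) + 51 = -2772 + 51 = -2721)
-851 + H = -851 - 2721 = -3572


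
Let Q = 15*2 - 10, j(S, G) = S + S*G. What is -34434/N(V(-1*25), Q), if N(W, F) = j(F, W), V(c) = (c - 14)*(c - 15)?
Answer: -17217/15610 ≈ -1.1029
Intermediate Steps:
j(S, G) = S + G*S
V(c) = (-15 + c)*(-14 + c) (V(c) = (-14 + c)*(-15 + c) = (-15 + c)*(-14 + c))
Q = 20 (Q = 30 - 10 = 20)
N(W, F) = F*(1 + W)
-34434/N(V(-1*25), Q) = -34434*1/(20*(1 + (210 + (-1*25)**2 - (-29)*25))) = -34434*1/(20*(1 + (210 + (-25)**2 - 29*(-25)))) = -34434*1/(20*(1 + (210 + 625 + 725))) = -34434*1/(20*(1 + 1560)) = -34434/(20*1561) = -34434/31220 = -34434*1/31220 = -17217/15610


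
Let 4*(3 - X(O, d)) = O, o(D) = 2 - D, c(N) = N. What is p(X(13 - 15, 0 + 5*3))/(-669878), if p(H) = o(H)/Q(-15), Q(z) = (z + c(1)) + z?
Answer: -3/38852924 ≈ -7.7214e-8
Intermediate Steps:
X(O, d) = 3 - O/4
Q(z) = 1 + 2*z (Q(z) = (z + 1) + z = (1 + z) + z = 1 + 2*z)
p(H) = -2/29 + H/29 (p(H) = (2 - H)/(1 + 2*(-15)) = (2 - H)/(1 - 30) = (2 - H)/(-29) = (2 - H)*(-1/29) = -2/29 + H/29)
p(X(13 - 15, 0 + 5*3))/(-669878) = (-2/29 + (3 - (13 - 15)/4)/29)/(-669878) = (-2/29 + (3 - ¼*(-2))/29)*(-1/669878) = (-2/29 + (3 + ½)/29)*(-1/669878) = (-2/29 + (1/29)*(7/2))*(-1/669878) = (-2/29 + 7/58)*(-1/669878) = (3/58)*(-1/669878) = -3/38852924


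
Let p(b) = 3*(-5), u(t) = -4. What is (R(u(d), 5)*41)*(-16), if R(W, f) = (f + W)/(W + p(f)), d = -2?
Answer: 656/19 ≈ 34.526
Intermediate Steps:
p(b) = -15
R(W, f) = (W + f)/(-15 + W) (R(W, f) = (f + W)/(W - 15) = (W + f)/(-15 + W))
(R(u(d), 5)*41)*(-16) = (((-4 + 5)/(-15 - 4))*41)*(-16) = ((1/(-19))*41)*(-16) = (-1/19*1*41)*(-16) = -1/19*41*(-16) = -41/19*(-16) = 656/19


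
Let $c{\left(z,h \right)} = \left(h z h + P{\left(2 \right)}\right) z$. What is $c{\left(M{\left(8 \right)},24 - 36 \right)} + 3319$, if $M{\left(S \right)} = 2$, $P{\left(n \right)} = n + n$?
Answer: $3903$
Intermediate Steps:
$P{\left(n \right)} = 2 n$
$c{\left(z,h \right)} = z \left(4 + z h^{2}\right)$ ($c{\left(z,h \right)} = \left(h z h + 2 \cdot 2\right) z = \left(z h^{2} + 4\right) z = \left(4 + z h^{2}\right) z = z \left(4 + z h^{2}\right)$)
$c{\left(M{\left(8 \right)},24 - 36 \right)} + 3319 = 2 \left(4 + 2 \left(24 - 36\right)^{2}\right) + 3319 = 2 \left(4 + 2 \left(-12\right)^{2}\right) + 3319 = 2 \left(4 + 2 \cdot 144\right) + 3319 = 2 \left(4 + 288\right) + 3319 = 2 \cdot 292 + 3319 = 584 + 3319 = 3903$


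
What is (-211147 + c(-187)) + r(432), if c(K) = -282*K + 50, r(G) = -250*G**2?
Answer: -46814363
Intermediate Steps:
c(K) = 50 - 282*K
(-211147 + c(-187)) + r(432) = (-211147 + (50 - 282*(-187))) - 250*432**2 = (-211147 + (50 + 52734)) - 250*186624 = (-211147 + 52784) - 46656000 = -158363 - 46656000 = -46814363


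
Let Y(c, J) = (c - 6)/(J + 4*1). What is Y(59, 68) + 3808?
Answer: 274229/72 ≈ 3808.7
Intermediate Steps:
Y(c, J) = (-6 + c)/(4 + J) (Y(c, J) = (-6 + c)/(J + 4) = (-6 + c)/(4 + J))
Y(59, 68) + 3808 = (-6 + 59)/(4 + 68) + 3808 = 53/72 + 3808 = 274229/72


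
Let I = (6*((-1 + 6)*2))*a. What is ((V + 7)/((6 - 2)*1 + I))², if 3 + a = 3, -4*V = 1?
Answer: 729/256 ≈ 2.8477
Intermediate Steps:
V = -¼ (V = -¼*1 = -¼ ≈ -0.25000)
a = 0 (a = -3 + 3 = 0)
I = 0 (I = (6*((-1 + 6)*2))*0 = (6*(5*2))*0 = (6*10)*0 = 60*0 = 0)
((V + 7)/((6 - 2)*1 + I))² = ((-¼ + 7)/((6 - 2)*1 + 0))² = (27/(4*(4*1 + 0)))² = (27/(4*(4 + 0)))² = ((27/4)/4)² = ((27/4)*(¼))² = (27/16)² = 729/256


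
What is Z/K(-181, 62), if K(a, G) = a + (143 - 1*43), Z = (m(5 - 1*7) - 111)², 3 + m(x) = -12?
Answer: -196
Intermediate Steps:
m(x) = -15 (m(x) = -3 - 12 = -15)
Z = 15876 (Z = (-15 - 111)² = (-126)² = 15876)
K(a, G) = 100 + a (K(a, G) = a + (143 - 43) = a + 100 = 100 + a)
Z/K(-181, 62) = 15876/(100 - 181) = 15876/(-81) = 15876*(-1/81) = -196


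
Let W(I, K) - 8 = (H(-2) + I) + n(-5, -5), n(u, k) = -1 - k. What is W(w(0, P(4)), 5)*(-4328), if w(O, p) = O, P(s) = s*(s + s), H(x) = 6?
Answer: -77904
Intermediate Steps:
P(s) = 2*s**2 (P(s) = s*(2*s) = 2*s**2)
W(I, K) = 18 + I (W(I, K) = 8 + ((6 + I) + (-1 - 1*(-5))) = 8 + ((6 + I) + (-1 + 5)) = 8 + ((6 + I) + 4) = 8 + (10 + I) = 18 + I)
W(w(0, P(4)), 5)*(-4328) = (18 + 0)*(-4328) = 18*(-4328) = -77904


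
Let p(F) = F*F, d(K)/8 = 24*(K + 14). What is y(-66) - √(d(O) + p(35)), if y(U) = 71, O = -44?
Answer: 71 - I*√4535 ≈ 71.0 - 67.342*I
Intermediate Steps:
d(K) = 2688 + 192*K (d(K) = 8*(24*(K + 14)) = 8*(24*(14 + K)) = 8*(336 + 24*K) = 2688 + 192*K)
p(F) = F²
y(-66) - √(d(O) + p(35)) = 71 - √((2688 + 192*(-44)) + 35²) = 71 - √((2688 - 8448) + 1225) = 71 - √(-5760 + 1225) = 71 - √(-4535) = 71 - I*√4535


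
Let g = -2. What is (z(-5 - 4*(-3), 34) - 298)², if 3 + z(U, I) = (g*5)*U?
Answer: 137641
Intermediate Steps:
z(U, I) = -3 - 10*U (z(U, I) = -3 + (-2*5)*U = -3 - 10*U)
(z(-5 - 4*(-3), 34) - 298)² = ((-3 - 10*(-5 - 4*(-3))) - 298)² = ((-3 - 10*(-5 + 12)) - 298)² = ((-3 - 10*7) - 298)² = ((-3 - 70) - 298)² = (-73 - 298)² = (-371)² = 137641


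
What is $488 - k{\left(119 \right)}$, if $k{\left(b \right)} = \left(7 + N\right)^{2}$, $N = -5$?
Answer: $484$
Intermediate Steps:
$k{\left(b \right)} = 4$ ($k{\left(b \right)} = \left(7 - 5\right)^{2} = 2^{2} = 4$)
$488 - k{\left(119 \right)} = 488 - 4 = 484$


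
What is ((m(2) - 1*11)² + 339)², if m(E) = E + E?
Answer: 150544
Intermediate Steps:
m(E) = 2*E
((m(2) - 1*11)² + 339)² = ((2*2 - 1*11)² + 339)² = ((4 - 11)² + 339)² = ((-7)² + 339)² = (49 + 339)² = 388² = 150544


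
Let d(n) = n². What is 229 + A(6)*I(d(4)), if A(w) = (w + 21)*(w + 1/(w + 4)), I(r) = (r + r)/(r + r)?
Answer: 3937/10 ≈ 393.70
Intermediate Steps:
I(r) = 1 (I(r) = (2*r)/((2*r)) = (2*r)*(1/(2*r)) = 1)
A(w) = (21 + w)*(w + 1/(4 + w))
229 + A(6)*I(d(4)) = 229 + ((21 + 6³ + 25*6² + 85*6)/(4 + 6))*1 = 229 + ((21 + 216 + 25*36 + 510)/10)*1 = 229 + ((21 + 216 + 900 + 510)/10)*1 = 229 + ((⅒)*1647)*1 = 229 + (1647/10)*1 = 229 + 1647/10 = 3937/10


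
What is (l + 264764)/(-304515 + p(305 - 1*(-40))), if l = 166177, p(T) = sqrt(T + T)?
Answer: -8748533241/6181958969 - 143647*sqrt(690)/30909794845 ≈ -1.4153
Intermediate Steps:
p(T) = sqrt(2)*sqrt(T) (p(T) = sqrt(2*T) = sqrt(2)*sqrt(T))
(l + 264764)/(-304515 + p(305 - 1*(-40))) = (166177 + 264764)/(-304515 + sqrt(2)*sqrt(305 - 1*(-40))) = 430941/(-304515 + sqrt(2)*sqrt(305 + 40)) = 430941/(-304515 + sqrt(2)*sqrt(345)) = 430941/(-304515 + sqrt(690))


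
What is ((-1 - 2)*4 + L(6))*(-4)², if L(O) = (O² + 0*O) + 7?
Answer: 496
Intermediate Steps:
L(O) = 7 + O² (L(O) = (O² + 0) + 7 = O² + 7 = 7 + O²)
((-1 - 2)*4 + L(6))*(-4)² = ((-1 - 2)*4 + (7 + 6²))*(-4)² = (-3*4 + (7 + 36))*16 = (-12 + 43)*16 = 31*16 = 496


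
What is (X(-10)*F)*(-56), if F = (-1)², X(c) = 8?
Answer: -448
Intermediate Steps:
F = 1
(X(-10)*F)*(-56) = (8*1)*(-56) = 8*(-56) = -448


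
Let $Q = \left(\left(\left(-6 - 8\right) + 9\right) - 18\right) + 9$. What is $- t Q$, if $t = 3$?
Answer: $42$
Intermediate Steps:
$Q = -14$ ($Q = \left(\left(-14 + 9\right) - 18\right) + 9 = \left(-5 - 18\right) + 9 = -23 + 9 = -14$)
$- t Q = \left(-1\right) 3 \left(-14\right) = \left(-3\right) \left(-14\right) = 42$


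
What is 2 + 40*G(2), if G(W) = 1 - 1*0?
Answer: 42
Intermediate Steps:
G(W) = 1 (G(W) = 1 + 0 = 1)
2 + 40*G(2) = 2 + 40*1 = 2 + 40 = 42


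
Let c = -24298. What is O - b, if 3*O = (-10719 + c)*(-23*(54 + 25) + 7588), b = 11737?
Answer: -202118318/3 ≈ -6.7373e+7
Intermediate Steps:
O = -202083107/3 (O = ((-10719 - 24298)*(-23*(54 + 25) + 7588))/3 = (-35017*(-23*79 + 7588))/3 = (-35017*(-1817 + 7588))/3 = (-35017*5771)/3 = (⅓)*(-202083107) = -202083107/3 ≈ -6.7361e+7)
O - b = -202083107/3 - 1*11737 = -202083107/3 - 11737 = -202118318/3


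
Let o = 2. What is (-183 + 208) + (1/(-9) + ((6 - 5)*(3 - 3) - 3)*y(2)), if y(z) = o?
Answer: 170/9 ≈ 18.889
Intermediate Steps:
y(z) = 2
(-183 + 208) + (1/(-9) + ((6 - 5)*(3 - 3) - 3)*y(2)) = (-183 + 208) + (1/(-9) + ((6 - 5)*(3 - 3) - 3)*2) = 25 + (-1/9 + (1*0 - 3)*2) = 25 + (-1/9 + (0 - 3)*2) = 25 + (-1/9 - 3*2) = 25 + (-1/9 - 6) = 25 - 55/9 = 170/9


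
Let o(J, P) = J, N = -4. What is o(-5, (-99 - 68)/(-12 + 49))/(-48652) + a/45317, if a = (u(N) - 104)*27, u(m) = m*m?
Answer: -115370567/2204762684 ≈ -0.052328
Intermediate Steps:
u(m) = m²
a = -2376 (a = ((-4)² - 104)*27 = (16 - 104)*27 = -88*27 = -2376)
o(-5, (-99 - 68)/(-12 + 49))/(-48652) + a/45317 = -5/(-48652) - 2376/45317 = -5*(-1/48652) - 2376*1/45317 = 5/48652 - 2376/45317 = -115370567/2204762684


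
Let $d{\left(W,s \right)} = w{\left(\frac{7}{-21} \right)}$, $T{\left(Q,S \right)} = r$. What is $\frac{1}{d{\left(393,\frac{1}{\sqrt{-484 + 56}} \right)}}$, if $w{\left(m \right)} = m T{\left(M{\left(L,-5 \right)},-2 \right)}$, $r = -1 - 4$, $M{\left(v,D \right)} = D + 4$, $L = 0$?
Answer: $\frac{3}{5} \approx 0.6$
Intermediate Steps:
$M{\left(v,D \right)} = 4 + D$
$r = -5$
$T{\left(Q,S \right)} = -5$
$w{\left(m \right)} = - 5 m$ ($w{\left(m \right)} = m \left(-5\right) = - 5 m$)
$d{\left(W,s \right)} = \frac{5}{3}$ ($d{\left(W,s \right)} = - 5 \frac{7}{-21} = - 5 \cdot 7 \left(- \frac{1}{21}\right) = \left(-5\right) \left(- \frac{1}{3}\right) = \frac{5}{3}$)
$\frac{1}{d{\left(393,\frac{1}{\sqrt{-484 + 56}} \right)}} = \frac{1}{\frac{5}{3}} = \frac{3}{5}$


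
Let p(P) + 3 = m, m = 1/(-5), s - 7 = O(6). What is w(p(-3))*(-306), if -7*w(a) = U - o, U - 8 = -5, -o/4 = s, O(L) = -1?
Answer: 8262/7 ≈ 1180.3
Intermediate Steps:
s = 6 (s = 7 - 1 = 6)
o = -24 (o = -4*6 = -24)
m = -⅕ (m = 1*(-⅕) = -⅕ ≈ -0.20000)
p(P) = -16/5 (p(P) = -3 - ⅕ = -16/5)
U = 3 (U = 8 - 5 = 3)
w(a) = -27/7 (w(a) = -(3 - 1*(-24))/7 = -(3 + 24)/7 = -⅐*27 = -27/7)
w(p(-3))*(-306) = -27/7*(-306) = 8262/7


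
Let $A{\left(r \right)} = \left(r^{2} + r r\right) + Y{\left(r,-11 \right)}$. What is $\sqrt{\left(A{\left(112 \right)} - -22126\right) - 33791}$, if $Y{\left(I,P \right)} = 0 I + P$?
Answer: $2 \sqrt{3353} \approx 115.81$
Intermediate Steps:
$Y{\left(I,P \right)} = P$ ($Y{\left(I,P \right)} = 0 + P = P$)
$A{\left(r \right)} = -11 + 2 r^{2}$ ($A{\left(r \right)} = \left(r^{2} + r r\right) - 11 = \left(r^{2} + r^{2}\right) - 11 = 2 r^{2} - 11 = -11 + 2 r^{2}$)
$\sqrt{\left(A{\left(112 \right)} - -22126\right) - 33791} = \sqrt{\left(\left(-11 + 2 \cdot 112^{2}\right) - -22126\right) - 33791} = \sqrt{\left(\left(-11 + 2 \cdot 12544\right) + 22126\right) - 33791} = \sqrt{\left(\left(-11 + 25088\right) + 22126\right) - 33791} = \sqrt{\left(25077 + 22126\right) - 33791} = \sqrt{47203 - 33791} = \sqrt{13412} = 2 \sqrt{3353}$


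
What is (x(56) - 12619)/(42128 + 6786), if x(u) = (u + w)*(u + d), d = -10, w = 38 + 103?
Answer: -3557/48914 ≈ -0.072719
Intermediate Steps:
w = 141
x(u) = (-10 + u)*(141 + u) (x(u) = (u + 141)*(u - 10) = (141 + u)*(-10 + u) = (-10 + u)*(141 + u))
(x(56) - 12619)/(42128 + 6786) = ((-1410 + 56² + 131*56) - 12619)/(42128 + 6786) = ((-1410 + 3136 + 7336) - 12619)/48914 = (9062 - 12619)*(1/48914) = -3557*1/48914 = -3557/48914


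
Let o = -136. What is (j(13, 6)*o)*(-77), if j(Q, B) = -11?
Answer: -115192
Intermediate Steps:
(j(13, 6)*o)*(-77) = -11*(-136)*(-77) = 1496*(-77) = -115192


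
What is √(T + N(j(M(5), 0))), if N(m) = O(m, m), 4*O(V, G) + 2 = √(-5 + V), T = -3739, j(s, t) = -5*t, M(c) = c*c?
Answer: √(-14958 + I*√5)/2 ≈ 0.0045708 + 61.151*I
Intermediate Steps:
M(c) = c²
O(V, G) = -½ + √(-5 + V)/4
N(m) = -½ + √(-5 + m)/4
√(T + N(j(M(5), 0))) = √(-3739 + (-½ + √(-5 - 5*0)/4)) = √(-3739 + (-½ + √(-5 + 0)/4)) = √(-3739 + (-½ + √(-5)/4)) = √(-3739 + (-½ + (I*√5)/4)) = √(-3739 + (-½ + I*√5/4)) = √(-7479/2 + I*√5/4)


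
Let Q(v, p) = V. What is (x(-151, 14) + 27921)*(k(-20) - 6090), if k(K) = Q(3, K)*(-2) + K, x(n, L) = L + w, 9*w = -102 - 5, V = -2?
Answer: -1534486648/9 ≈ -1.7050e+8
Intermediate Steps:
Q(v, p) = -2
w = -107/9 (w = (-102 - 5)/9 = (⅑)*(-107) = -107/9 ≈ -11.889)
x(n, L) = -107/9 + L (x(n, L) = L - 107/9 = -107/9 + L)
k(K) = 4 + K (k(K) = -2*(-2) + K = 4 + K)
(x(-151, 14) + 27921)*(k(-20) - 6090) = ((-107/9 + 14) + 27921)*((4 - 20) - 6090) = (19/9 + 27921)*(-16 - 6090) = (251308/9)*(-6106) = -1534486648/9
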